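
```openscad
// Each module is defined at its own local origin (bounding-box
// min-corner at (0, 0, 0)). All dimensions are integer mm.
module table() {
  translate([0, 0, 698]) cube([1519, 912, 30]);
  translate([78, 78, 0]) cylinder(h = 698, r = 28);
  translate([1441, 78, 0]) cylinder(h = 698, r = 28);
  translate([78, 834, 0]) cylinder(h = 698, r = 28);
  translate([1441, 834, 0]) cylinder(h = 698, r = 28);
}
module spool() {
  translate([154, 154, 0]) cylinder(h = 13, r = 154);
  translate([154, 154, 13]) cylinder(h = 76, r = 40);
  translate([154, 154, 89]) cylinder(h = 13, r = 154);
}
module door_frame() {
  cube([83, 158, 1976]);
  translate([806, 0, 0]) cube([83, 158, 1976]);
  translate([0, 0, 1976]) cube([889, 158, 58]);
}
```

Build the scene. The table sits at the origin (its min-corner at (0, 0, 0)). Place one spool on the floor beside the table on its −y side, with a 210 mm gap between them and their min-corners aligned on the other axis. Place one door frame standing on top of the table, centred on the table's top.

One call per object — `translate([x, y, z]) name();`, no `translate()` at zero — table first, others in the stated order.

table();
translate([0, -518, 0]) spool();
translate([315, 377, 728]) door_frame();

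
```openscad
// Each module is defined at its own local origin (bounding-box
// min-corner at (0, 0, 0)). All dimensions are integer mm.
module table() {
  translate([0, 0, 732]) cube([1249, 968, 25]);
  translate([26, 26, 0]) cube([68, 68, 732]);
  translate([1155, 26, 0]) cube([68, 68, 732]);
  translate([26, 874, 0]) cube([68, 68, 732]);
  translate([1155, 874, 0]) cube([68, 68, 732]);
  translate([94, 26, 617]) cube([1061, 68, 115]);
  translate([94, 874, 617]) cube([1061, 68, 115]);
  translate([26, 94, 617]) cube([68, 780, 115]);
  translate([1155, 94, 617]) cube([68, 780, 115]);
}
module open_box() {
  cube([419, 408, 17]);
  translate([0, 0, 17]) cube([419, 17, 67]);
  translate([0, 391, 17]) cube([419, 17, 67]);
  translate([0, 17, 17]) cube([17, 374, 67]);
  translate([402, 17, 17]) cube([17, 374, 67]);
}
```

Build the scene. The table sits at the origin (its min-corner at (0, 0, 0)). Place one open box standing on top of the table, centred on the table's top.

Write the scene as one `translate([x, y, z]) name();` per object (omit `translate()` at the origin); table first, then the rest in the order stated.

table();
translate([415, 280, 757]) open_box();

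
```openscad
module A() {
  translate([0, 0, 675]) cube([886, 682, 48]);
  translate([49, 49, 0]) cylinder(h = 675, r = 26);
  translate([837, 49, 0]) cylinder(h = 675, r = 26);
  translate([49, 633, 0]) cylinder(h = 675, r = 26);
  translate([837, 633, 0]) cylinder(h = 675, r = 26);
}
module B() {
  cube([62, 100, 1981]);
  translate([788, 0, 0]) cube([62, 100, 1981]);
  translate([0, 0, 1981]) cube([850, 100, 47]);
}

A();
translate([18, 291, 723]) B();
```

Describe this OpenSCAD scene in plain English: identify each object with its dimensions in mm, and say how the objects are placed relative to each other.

A is a table with a 886×682 mm rectangular top, 48 mm thick, top surface at z = 723 mm, supported by four round legs of 52 mm diameter, each leg's bounding box inset 23 mm from the nearest pair of top edges, running from the floor.

B is a door frame. The clear opening is 726 mm wide and 1981 mm high. Two 62 mm wide jambs, 100 mm deep, stand either side of the opening from the floor to the top of the opening. A 47 mm thick head sits across the top of both jambs, spanning the full outside width of the frame.

The door frame is on top of the table, centred.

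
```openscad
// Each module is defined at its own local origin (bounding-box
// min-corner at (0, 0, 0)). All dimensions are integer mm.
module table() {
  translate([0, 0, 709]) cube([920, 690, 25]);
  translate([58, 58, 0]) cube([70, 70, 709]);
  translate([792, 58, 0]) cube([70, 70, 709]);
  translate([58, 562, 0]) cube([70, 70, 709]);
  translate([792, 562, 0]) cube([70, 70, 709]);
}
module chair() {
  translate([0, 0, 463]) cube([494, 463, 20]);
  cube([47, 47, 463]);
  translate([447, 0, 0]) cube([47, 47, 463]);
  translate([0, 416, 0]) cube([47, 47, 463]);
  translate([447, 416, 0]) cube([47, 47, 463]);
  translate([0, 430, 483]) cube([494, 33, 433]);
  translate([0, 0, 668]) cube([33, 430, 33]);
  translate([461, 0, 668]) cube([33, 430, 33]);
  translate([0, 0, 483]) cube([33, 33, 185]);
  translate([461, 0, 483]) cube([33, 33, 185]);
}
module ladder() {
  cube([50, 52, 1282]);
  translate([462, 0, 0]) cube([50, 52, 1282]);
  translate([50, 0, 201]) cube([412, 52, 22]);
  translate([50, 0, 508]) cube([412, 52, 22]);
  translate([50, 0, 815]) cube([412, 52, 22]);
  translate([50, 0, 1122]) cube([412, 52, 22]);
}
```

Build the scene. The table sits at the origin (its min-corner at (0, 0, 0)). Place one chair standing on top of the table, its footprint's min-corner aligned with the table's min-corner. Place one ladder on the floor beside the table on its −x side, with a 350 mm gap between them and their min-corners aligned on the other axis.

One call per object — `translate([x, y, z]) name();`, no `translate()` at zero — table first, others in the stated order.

table();
translate([0, 0, 734]) chair();
translate([-862, 0, 0]) ladder();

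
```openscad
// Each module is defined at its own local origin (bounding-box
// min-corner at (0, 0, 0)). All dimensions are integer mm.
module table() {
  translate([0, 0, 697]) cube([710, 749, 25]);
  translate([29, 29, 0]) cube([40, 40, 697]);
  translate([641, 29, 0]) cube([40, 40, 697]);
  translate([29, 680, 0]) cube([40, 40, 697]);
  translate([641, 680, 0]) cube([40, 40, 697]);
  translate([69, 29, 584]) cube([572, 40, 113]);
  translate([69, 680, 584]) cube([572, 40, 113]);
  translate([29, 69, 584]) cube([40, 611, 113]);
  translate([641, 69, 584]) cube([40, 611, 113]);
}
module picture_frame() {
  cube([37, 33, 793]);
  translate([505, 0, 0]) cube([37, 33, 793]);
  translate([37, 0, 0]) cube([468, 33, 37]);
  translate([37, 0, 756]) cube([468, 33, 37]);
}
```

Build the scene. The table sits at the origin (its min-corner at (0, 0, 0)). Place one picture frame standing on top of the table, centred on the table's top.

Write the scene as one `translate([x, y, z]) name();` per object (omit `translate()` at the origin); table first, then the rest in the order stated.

table();
translate([84, 358, 722]) picture_frame();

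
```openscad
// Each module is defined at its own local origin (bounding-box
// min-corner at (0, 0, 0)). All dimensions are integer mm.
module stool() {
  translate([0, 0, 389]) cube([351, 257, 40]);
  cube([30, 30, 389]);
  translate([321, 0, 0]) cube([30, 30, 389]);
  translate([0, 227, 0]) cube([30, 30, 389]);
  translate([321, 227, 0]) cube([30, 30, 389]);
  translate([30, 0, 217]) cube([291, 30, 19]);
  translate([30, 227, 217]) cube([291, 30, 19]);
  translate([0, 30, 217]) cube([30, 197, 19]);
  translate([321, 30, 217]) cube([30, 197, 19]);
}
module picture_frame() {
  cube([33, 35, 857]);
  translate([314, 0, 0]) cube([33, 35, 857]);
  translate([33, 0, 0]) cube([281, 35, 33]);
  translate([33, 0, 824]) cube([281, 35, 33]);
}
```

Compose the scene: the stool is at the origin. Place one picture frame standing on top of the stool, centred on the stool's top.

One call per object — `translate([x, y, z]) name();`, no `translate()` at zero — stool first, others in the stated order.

stool();
translate([2, 111, 429]) picture_frame();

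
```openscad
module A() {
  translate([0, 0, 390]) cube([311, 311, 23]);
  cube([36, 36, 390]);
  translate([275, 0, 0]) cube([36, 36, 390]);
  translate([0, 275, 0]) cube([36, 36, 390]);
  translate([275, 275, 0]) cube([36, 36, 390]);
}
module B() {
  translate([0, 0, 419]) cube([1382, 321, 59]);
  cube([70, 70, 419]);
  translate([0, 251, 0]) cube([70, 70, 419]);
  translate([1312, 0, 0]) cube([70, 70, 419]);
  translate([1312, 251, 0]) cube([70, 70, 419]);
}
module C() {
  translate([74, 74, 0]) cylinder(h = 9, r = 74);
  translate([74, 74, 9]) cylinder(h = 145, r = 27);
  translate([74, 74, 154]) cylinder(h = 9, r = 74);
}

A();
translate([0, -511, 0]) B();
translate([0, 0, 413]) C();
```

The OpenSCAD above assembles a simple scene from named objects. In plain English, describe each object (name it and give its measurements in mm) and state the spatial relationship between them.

A is a simple wooden stool: a rectangular seat 311 mm (x) by 311 mm (y), 23 mm thick, top face at z = 413 mm, on four square legs, each 36×36 mm in cross-section. The legs rest on z = 0, each flush with a corner of the seat.

B is a bench: a 1382×321 mm seat slab, 59 mm thick, top at z = 478 mm, on four 70×70 mm square legs flush with the seat corners and standing on z = 0.

C is a spool: two coaxial disc flanges of radius 74 mm and thickness 9 mm, joined by a core cylinder of radius 27 mm and height 145 mm. The lower flange rests on z = 0 and the three cylinders share a vertical axis.

The bench is on the floor beside the stool on its −y side. The spool is on top of the stool.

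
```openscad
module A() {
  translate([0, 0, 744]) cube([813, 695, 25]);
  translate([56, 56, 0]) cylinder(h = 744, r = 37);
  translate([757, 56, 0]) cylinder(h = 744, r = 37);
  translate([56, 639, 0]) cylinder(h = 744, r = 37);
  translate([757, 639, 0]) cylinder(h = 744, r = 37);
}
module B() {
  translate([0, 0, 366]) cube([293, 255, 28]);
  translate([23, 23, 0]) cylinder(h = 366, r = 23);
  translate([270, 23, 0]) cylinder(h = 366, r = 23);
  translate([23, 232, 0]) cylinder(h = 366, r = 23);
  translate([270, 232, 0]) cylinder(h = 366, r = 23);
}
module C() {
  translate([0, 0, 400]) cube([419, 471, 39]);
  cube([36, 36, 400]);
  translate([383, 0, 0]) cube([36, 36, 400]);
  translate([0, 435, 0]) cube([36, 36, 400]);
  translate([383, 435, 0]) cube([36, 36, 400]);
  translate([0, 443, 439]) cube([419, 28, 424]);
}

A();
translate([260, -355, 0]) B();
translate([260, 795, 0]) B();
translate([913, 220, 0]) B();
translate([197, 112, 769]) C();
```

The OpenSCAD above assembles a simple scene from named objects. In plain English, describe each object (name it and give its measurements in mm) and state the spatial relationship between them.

A is a rectangular dining table. The top is 813×695×25 mm with its upper surface at z = 769 mm. It stands on four round legs of 74 mm diameter, each leg's bounding box inset 19 mm from the nearest pair of top edges, running from the floor to the underside of the top.

B is a four-legged stool. The seat is 293×255 mm, 28 mm thick, top at z = 394 mm. It stands on four round legs, each 46 mm in diameter, from z = 0 to the seat underside, each leg's axis is inset half a diameter from the nearest pair of seat edges (so the leg's bounding box is flush with the corner).

C is a chair: 419×471 mm seat, 39 mm thick, top at z = 439 mm, on four 36 mm square corner legs flush with the seat edges. A 28 mm thick backrest slab spans the full seat width, extending 424 mm above the seat top, its back face flush with the seat's +y edge.

Three stools sit around the table at the −y, +y, +x sides. The chair is on top of the table, centred.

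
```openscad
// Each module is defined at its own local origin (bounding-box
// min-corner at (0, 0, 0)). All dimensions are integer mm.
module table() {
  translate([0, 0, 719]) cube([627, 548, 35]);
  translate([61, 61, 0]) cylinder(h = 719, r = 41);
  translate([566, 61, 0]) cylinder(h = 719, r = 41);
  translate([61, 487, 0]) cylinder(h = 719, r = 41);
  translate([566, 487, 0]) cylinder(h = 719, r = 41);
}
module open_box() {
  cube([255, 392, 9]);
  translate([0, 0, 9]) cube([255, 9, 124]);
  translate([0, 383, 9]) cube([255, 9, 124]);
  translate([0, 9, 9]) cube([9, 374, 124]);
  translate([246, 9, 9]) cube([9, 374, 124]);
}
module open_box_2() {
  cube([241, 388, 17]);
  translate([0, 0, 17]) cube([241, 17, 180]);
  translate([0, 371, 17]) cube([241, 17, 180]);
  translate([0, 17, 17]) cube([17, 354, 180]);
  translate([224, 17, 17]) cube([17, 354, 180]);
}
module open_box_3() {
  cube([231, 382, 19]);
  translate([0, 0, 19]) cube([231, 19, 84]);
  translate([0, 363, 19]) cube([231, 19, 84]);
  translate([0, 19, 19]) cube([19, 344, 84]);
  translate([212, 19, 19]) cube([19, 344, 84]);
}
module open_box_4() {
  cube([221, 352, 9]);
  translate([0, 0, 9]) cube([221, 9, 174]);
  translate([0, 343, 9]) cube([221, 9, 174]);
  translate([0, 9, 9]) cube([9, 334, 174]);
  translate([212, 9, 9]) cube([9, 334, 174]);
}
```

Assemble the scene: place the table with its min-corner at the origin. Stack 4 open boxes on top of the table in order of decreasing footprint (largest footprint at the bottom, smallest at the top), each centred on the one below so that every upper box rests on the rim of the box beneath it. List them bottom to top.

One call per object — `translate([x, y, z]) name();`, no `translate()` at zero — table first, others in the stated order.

table();
translate([186, 78, 754]) open_box();
translate([193, 80, 887]) open_box_2();
translate([198, 83, 1084]) open_box_3();
translate([203, 98, 1187]) open_box_4();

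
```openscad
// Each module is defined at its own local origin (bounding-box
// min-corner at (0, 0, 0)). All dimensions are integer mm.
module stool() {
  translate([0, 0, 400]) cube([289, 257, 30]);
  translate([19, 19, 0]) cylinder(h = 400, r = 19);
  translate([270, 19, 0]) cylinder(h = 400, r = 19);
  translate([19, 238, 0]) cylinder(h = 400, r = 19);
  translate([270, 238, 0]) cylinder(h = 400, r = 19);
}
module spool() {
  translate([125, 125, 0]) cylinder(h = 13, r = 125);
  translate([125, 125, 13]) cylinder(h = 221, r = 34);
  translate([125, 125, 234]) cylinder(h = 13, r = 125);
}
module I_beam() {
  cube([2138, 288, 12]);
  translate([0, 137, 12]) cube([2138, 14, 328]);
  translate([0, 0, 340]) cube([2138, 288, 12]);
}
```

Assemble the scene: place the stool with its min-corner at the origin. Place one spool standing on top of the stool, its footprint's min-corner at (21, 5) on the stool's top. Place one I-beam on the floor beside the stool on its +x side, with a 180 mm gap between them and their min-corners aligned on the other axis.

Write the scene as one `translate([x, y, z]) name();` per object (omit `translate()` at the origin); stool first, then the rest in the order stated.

stool();
translate([21, 5, 430]) spool();
translate([469, 0, 0]) I_beam();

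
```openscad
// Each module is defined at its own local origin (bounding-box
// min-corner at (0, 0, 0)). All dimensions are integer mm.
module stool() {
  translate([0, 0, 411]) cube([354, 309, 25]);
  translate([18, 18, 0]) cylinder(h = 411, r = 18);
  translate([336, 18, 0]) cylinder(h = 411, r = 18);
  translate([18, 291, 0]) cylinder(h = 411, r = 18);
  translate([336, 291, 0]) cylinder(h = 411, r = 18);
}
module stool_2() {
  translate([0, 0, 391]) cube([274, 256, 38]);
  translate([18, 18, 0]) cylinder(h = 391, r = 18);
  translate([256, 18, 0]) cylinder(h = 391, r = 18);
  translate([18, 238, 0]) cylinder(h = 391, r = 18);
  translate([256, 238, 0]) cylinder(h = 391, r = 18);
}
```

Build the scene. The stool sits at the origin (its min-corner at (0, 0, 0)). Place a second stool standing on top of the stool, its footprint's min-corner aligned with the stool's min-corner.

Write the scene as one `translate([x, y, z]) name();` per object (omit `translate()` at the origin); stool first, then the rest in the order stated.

stool();
translate([0, 0, 436]) stool_2();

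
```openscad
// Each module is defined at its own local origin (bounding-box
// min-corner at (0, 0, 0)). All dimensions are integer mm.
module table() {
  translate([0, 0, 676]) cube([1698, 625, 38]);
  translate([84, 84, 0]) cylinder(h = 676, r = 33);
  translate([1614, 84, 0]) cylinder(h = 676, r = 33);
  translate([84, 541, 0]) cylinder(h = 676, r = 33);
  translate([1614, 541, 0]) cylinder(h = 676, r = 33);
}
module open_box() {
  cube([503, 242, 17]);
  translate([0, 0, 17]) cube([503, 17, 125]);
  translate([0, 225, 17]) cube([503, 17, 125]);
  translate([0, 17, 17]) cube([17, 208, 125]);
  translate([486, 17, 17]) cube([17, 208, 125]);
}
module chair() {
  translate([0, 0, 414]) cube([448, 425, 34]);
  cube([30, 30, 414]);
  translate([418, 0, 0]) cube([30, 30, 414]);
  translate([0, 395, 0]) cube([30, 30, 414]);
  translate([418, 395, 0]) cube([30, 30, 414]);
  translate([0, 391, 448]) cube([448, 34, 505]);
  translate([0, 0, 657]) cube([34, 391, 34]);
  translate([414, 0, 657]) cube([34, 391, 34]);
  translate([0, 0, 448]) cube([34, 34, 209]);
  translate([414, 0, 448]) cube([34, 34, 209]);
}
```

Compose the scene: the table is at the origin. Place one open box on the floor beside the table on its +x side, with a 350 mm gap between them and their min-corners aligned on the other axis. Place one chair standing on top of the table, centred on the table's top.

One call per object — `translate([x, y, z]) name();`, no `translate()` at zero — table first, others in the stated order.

table();
translate([2048, 0, 0]) open_box();
translate([625, 100, 714]) chair();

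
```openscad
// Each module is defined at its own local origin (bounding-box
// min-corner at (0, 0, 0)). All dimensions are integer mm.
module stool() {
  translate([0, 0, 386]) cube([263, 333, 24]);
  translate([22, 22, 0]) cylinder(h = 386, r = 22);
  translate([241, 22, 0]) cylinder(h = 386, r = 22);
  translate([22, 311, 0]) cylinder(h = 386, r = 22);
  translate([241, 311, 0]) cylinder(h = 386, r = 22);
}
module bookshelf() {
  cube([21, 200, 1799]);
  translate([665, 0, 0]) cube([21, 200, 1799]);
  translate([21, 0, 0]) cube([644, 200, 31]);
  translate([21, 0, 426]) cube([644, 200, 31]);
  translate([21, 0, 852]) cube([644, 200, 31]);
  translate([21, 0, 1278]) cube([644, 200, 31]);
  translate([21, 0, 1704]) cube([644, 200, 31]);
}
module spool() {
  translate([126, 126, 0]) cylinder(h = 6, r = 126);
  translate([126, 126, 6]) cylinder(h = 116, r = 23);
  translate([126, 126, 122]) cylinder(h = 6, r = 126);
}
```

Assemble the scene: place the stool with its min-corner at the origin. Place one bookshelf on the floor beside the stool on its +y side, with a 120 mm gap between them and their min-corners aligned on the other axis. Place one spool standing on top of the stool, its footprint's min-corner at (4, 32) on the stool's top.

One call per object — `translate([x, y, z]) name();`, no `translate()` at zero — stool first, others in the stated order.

stool();
translate([0, 453, 0]) bookshelf();
translate([4, 32, 410]) spool();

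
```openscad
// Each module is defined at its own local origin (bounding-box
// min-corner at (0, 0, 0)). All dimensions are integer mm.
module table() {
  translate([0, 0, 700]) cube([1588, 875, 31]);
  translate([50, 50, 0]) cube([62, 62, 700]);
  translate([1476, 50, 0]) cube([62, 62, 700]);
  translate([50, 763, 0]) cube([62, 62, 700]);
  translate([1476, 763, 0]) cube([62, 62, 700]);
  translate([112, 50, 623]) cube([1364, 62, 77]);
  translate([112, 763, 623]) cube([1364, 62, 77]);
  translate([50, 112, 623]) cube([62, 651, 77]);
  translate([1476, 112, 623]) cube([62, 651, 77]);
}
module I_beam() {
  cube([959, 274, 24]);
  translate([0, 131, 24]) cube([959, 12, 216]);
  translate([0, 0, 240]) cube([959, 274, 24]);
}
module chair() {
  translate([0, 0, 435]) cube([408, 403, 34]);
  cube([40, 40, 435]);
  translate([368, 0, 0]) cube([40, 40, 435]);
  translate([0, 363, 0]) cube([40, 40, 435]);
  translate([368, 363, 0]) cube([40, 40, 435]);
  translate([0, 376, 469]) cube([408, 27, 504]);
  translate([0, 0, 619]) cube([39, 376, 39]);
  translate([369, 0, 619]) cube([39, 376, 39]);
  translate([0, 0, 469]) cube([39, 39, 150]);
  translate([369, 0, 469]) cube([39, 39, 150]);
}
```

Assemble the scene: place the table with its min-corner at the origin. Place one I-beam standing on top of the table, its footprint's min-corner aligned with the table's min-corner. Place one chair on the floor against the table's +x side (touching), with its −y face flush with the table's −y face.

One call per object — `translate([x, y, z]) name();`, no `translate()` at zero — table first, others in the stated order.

table();
translate([0, 0, 731]) I_beam();
translate([1588, 0, 0]) chair();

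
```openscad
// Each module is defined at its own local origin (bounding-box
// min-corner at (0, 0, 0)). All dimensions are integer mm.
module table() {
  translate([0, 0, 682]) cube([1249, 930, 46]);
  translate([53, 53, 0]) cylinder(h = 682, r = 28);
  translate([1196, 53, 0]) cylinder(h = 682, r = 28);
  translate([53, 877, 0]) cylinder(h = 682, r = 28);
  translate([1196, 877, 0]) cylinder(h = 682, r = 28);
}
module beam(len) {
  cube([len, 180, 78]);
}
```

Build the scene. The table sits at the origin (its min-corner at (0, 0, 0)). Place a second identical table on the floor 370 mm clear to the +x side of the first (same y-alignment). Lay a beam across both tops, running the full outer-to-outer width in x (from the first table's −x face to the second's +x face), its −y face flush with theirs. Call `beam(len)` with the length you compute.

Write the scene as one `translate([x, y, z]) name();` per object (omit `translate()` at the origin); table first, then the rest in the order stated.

table();
translate([1619, 0, 0]) table();
translate([0, 0, 728]) beam(2868);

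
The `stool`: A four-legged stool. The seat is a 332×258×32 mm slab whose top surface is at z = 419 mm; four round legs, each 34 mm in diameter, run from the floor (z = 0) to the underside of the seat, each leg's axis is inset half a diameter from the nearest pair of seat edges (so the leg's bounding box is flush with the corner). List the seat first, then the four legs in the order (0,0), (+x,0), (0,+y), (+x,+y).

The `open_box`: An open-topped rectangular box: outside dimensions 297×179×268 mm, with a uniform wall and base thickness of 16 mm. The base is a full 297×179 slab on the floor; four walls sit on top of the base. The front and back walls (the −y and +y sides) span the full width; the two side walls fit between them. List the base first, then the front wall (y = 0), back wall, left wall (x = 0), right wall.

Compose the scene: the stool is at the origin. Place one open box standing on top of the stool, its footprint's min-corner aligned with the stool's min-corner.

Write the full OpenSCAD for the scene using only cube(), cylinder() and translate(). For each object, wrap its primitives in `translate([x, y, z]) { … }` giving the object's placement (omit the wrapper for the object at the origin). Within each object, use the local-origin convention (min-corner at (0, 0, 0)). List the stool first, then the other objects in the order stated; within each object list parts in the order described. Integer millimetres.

translate([0, 0, 387]) cube([332, 258, 32]);
translate([17, 17, 0]) cylinder(h = 387, r = 17);
translate([315, 17, 0]) cylinder(h = 387, r = 17);
translate([17, 241, 0]) cylinder(h = 387, r = 17);
translate([315, 241, 0]) cylinder(h = 387, r = 17);
translate([0, 0, 419]) {
  cube([297, 179, 16]);
  translate([0, 0, 16]) cube([297, 16, 252]);
  translate([0, 163, 16]) cube([297, 16, 252]);
  translate([0, 16, 16]) cube([16, 147, 252]);
  translate([281, 16, 16]) cube([16, 147, 252]);
}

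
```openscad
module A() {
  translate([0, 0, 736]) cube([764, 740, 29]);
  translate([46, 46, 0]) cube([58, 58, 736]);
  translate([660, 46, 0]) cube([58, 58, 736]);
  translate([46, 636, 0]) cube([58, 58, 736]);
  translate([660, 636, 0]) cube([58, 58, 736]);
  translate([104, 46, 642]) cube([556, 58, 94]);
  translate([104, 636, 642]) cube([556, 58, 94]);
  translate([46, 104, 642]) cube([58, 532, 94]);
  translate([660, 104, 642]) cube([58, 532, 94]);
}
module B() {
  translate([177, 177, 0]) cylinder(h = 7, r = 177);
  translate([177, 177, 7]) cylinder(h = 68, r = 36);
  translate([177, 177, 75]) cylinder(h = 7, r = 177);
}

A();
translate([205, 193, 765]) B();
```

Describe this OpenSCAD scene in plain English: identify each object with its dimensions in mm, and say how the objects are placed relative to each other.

A is a rectangular dining table. The top is 764×740×29 mm with its upper surface at z = 765 mm. It stands on four 58×58 mm square legs, each inset 46 mm from the nearest pair of top edges, running from the floor to the underside of the top. Four apron rails, 58 mm thick and 94 mm tall, run between adjacent legs with their top edges flush with the underside of the top and their outer faces flush with the legs' outer faces.

B is a spool: two coaxial disc flanges of radius 177 mm and thickness 7 mm, joined by a core cylinder of radius 36 mm and height 68 mm. The lower flange rests on z = 0 and the three cylinders share a vertical axis.

The spool is on top of the table, centred.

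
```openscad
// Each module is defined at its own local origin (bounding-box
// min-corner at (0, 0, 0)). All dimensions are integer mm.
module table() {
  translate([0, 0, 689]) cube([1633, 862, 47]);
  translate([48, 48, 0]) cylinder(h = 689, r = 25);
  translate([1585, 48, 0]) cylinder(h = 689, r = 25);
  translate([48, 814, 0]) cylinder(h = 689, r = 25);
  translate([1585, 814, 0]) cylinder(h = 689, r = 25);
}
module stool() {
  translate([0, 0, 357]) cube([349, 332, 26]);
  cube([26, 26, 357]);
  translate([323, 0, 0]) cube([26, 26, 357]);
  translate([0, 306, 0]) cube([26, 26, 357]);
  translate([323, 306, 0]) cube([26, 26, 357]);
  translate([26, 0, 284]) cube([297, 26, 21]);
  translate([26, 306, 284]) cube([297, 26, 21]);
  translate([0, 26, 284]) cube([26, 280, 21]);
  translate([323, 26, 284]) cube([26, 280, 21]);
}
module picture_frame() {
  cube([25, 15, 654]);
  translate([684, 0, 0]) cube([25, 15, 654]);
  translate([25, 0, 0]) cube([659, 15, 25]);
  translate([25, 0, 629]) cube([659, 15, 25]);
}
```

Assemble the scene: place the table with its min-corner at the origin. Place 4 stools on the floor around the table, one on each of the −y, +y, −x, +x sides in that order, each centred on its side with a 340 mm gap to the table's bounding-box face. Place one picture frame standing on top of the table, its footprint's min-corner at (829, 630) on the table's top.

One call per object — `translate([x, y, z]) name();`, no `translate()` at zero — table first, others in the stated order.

table();
translate([642, -672, 0]) stool();
translate([642, 1202, 0]) stool();
translate([-689, 265, 0]) stool();
translate([1973, 265, 0]) stool();
translate([829, 630, 736]) picture_frame();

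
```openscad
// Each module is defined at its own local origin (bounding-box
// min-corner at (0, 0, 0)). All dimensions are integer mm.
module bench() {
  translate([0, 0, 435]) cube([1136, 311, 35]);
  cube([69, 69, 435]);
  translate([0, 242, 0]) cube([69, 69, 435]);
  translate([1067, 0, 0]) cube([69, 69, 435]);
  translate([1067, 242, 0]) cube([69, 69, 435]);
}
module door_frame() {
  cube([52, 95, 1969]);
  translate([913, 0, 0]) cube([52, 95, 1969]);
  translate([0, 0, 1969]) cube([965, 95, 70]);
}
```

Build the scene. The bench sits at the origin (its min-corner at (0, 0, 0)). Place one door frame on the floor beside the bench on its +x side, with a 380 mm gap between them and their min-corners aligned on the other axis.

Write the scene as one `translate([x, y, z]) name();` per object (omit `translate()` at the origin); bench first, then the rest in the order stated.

bench();
translate([1516, 0, 0]) door_frame();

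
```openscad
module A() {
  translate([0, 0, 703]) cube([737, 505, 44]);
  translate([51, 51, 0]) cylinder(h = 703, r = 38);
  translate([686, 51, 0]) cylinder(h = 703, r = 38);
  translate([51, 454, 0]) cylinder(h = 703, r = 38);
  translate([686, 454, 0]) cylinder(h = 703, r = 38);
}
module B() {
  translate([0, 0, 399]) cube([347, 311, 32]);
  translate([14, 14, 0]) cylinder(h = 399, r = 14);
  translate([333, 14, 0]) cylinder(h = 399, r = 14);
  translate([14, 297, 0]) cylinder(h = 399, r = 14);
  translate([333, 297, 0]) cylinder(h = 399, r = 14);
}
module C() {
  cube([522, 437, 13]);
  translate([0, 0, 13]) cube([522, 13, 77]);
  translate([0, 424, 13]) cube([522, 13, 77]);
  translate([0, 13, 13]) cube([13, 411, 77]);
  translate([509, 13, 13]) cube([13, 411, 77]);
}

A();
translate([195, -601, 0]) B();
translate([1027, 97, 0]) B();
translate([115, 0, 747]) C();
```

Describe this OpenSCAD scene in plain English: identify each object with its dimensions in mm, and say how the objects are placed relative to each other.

A is a table with a 737×505 mm rectangular top, 44 mm thick, top surface at z = 747 mm, supported by four round legs of 76 mm diameter, each leg's bounding box inset 13 mm from the nearest pair of top edges, running from the floor.

B is a simple wooden stool: a rectangular seat 347 mm (x) by 311 mm (y), 32 mm thick, top face at z = 431 mm, on four round legs, each 28 mm in diameter. The legs rest on z = 0, each leg's axis is inset half a diameter from the nearest pair of seat edges (so the leg's bounding box is flush with the corner).

C is an open-topped rectangular box: outside dimensions 522×437×90 mm, with a uniform wall and base thickness of 13 mm. The base is a full 522×437 slab on the floor; four walls sit on top of the base. The front and back walls (the −y and +y sides) span the full width; the two side walls fit between them.

Two stools sit around the table at the −y, +x sides. The open box is on top of the table.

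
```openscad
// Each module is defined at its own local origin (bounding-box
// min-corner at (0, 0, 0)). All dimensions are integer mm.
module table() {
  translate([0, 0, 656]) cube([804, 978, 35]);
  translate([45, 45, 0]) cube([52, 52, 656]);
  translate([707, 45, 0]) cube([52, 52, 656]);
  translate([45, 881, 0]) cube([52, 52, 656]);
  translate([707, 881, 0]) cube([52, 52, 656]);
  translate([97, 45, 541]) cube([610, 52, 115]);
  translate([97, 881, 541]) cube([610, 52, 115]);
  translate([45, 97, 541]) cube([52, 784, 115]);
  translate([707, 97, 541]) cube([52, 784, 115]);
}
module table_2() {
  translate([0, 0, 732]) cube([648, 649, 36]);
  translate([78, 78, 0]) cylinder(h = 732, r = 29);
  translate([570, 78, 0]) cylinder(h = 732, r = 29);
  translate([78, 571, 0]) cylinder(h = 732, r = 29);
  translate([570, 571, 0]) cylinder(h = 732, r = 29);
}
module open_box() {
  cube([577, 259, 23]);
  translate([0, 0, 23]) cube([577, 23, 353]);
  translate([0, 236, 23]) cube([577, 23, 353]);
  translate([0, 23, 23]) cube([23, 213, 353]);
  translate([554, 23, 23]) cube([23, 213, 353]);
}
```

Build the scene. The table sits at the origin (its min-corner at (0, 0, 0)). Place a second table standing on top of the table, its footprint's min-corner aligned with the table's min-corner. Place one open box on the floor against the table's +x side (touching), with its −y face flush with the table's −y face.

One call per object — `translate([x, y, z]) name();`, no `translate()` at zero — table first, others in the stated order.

table();
translate([0, 0, 691]) table_2();
translate([804, 0, 0]) open_box();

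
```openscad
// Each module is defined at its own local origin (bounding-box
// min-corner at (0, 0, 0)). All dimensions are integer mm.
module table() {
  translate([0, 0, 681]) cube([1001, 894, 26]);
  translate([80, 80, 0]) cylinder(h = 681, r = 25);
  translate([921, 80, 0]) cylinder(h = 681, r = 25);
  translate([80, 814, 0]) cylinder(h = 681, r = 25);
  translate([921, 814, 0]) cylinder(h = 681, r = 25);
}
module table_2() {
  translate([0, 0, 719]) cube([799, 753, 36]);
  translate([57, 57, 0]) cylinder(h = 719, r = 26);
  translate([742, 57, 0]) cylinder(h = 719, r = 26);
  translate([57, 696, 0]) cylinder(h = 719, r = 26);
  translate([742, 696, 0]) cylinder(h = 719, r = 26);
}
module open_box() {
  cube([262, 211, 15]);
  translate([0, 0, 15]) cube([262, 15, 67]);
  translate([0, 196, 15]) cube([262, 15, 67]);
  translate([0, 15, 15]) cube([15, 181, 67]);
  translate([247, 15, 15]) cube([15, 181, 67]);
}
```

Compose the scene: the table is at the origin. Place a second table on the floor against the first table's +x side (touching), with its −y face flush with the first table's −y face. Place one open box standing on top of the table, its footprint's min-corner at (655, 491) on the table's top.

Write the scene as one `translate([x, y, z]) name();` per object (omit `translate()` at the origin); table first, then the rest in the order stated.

table();
translate([1001, 0, 0]) table_2();
translate([655, 491, 707]) open_box();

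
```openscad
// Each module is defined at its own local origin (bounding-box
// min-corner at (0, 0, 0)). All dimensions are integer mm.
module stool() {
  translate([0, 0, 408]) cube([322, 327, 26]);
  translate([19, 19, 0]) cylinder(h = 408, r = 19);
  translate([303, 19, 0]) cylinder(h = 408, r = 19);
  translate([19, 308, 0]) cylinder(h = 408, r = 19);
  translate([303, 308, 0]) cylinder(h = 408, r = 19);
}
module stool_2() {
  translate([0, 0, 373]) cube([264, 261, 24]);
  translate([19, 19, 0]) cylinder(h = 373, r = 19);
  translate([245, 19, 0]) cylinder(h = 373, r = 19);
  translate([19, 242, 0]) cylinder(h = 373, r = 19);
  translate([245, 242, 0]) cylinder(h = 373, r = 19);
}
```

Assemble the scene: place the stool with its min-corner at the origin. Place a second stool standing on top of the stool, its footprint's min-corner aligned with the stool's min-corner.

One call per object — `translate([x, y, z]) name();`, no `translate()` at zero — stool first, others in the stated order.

stool();
translate([0, 0, 434]) stool_2();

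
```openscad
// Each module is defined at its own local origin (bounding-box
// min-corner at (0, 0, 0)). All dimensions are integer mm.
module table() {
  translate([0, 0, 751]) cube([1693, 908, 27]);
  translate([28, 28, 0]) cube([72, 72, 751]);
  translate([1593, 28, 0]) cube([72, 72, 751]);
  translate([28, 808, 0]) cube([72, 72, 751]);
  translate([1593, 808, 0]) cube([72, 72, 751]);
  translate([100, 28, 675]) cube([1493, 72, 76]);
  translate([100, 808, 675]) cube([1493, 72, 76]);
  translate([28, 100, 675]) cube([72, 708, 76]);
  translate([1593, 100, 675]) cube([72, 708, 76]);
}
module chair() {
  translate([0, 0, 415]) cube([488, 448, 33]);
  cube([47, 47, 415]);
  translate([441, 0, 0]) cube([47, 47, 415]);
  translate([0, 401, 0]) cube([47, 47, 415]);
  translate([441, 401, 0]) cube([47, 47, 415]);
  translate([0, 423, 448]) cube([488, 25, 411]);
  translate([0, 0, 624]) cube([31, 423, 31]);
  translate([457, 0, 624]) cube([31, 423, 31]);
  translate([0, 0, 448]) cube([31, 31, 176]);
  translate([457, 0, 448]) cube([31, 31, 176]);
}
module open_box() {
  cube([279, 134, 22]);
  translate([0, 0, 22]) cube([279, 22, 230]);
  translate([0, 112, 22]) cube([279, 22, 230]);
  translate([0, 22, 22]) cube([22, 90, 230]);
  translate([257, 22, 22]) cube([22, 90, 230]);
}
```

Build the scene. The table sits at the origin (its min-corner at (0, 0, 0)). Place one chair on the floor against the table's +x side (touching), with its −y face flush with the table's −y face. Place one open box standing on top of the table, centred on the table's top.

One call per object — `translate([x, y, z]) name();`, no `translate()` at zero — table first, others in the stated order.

table();
translate([1693, 0, 0]) chair();
translate([707, 387, 778]) open_box();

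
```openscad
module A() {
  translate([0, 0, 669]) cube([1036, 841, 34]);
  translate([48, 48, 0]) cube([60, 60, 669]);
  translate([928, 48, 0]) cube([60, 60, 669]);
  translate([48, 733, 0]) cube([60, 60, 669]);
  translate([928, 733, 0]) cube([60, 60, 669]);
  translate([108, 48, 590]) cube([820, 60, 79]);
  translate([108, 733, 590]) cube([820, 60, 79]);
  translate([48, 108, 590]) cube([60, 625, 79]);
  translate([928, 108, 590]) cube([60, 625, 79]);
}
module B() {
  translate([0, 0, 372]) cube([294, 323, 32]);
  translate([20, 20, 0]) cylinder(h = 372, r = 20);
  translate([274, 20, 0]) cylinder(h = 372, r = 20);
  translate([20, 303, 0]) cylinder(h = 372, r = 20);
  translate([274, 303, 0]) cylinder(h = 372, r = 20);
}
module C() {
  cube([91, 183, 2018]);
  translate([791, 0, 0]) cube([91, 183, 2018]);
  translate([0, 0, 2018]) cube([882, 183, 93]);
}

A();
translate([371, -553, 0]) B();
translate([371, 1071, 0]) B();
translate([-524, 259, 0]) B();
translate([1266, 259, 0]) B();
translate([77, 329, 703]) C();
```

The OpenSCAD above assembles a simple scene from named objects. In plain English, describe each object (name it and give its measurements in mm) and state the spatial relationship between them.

A is a table with a 1036×841 mm rectangular top, 34 mm thick, top surface at z = 703 mm, supported by four 60×60 mm square legs, each inset 48 mm from the nearest pair of top edges, running from the floor. Four apron rails, 60 mm thick and 79 mm tall, run between adjacent legs with their top edges flush with the underside of the top and their outer faces flush with the legs' outer faces.

B is a simple wooden stool: a rectangular seat 294 mm (x) by 323 mm (y), 32 mm thick, top face at z = 404 mm, on four round legs, each 40 mm in diameter. The legs rest on z = 0, each leg's axis is inset half a diameter from the nearest pair of seat edges (so the leg's bounding box is flush with the corner).

C is a door frame. The clear opening is 700 mm wide and 2018 mm high. Two 91 mm wide jambs, 183 mm deep, stand either side of the opening from the floor to the top of the opening. A 93 mm thick head sits across the top of both jambs, spanning the full outside width of the frame.

Four stools sit around the table at the −y, +y, −x, +x sides. The door frame is on top of the table, centred.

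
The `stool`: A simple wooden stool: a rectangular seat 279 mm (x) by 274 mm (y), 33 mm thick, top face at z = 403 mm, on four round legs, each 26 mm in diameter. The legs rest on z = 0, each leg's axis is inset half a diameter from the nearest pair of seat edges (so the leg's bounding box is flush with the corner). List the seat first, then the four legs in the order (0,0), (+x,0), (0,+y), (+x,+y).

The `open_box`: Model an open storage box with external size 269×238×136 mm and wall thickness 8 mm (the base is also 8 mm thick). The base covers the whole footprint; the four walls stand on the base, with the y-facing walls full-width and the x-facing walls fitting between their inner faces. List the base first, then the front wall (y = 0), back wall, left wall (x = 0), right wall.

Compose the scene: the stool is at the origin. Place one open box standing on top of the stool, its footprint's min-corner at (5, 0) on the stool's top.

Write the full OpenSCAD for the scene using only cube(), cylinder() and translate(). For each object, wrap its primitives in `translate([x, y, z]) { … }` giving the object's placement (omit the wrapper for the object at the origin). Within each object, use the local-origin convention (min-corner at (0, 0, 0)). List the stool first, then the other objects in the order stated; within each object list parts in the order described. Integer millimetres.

translate([0, 0, 370]) cube([279, 274, 33]);
translate([13, 13, 0]) cylinder(h = 370, r = 13);
translate([266, 13, 0]) cylinder(h = 370, r = 13);
translate([13, 261, 0]) cylinder(h = 370, r = 13);
translate([266, 261, 0]) cylinder(h = 370, r = 13);
translate([5, 0, 403]) {
  cube([269, 238, 8]);
  translate([0, 0, 8]) cube([269, 8, 128]);
  translate([0, 230, 8]) cube([269, 8, 128]);
  translate([0, 8, 8]) cube([8, 222, 128]);
  translate([261, 8, 8]) cube([8, 222, 128]);
}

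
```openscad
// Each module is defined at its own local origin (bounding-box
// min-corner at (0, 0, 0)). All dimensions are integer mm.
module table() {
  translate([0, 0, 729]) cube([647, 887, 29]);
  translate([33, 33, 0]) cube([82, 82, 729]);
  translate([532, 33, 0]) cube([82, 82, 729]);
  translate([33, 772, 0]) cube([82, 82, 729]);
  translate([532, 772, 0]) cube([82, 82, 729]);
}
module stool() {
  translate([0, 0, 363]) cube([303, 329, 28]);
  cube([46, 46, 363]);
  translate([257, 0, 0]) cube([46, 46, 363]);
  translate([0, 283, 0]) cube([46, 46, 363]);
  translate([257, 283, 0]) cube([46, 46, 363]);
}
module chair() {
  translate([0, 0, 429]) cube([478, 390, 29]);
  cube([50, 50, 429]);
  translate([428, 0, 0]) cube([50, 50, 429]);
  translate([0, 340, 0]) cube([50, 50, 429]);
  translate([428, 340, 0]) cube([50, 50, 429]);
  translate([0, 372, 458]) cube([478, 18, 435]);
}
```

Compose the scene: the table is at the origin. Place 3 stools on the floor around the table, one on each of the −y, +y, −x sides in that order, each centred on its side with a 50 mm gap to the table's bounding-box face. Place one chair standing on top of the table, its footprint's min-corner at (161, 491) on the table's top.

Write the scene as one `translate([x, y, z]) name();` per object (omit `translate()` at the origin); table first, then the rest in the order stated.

table();
translate([172, -379, 0]) stool();
translate([172, 937, 0]) stool();
translate([-353, 279, 0]) stool();
translate([161, 491, 758]) chair();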